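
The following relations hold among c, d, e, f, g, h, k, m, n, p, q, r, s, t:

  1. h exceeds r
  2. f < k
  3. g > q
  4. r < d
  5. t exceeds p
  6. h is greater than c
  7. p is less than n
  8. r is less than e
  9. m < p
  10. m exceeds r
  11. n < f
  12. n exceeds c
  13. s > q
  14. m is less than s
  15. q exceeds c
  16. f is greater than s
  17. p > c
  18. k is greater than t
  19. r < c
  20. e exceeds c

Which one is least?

r

d is not least since r < d; c is not least since r < c; e is not least since r < e; h is not least since c < h; m is not least since r < m; p is not least since m < p; q is not least since c < q; t is not least since p < t; n is not least since c < n; s is not least since m < s; g is not least since q < g; f is not least since s < f; k is not least since f < k.
Only r has nothing below it, so r is the least.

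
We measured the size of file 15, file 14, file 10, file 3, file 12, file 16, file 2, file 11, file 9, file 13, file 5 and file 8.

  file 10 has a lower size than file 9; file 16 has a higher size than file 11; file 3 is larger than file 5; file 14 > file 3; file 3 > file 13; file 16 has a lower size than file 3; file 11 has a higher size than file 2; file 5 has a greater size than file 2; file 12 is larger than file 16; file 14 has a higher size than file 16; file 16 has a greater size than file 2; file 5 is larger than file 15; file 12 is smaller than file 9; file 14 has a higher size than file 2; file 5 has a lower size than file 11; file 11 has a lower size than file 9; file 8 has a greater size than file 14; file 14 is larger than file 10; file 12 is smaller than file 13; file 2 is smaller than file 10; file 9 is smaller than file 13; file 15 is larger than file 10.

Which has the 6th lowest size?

file 16

Chaining the given pairs: file 2 < file 10 < file 15 < file 5 < file 11 < file 16 < file 12 < file 9 < file 13 < file 3 < file 14 < file 8.
Counting 6 from the smallest end gives file 16.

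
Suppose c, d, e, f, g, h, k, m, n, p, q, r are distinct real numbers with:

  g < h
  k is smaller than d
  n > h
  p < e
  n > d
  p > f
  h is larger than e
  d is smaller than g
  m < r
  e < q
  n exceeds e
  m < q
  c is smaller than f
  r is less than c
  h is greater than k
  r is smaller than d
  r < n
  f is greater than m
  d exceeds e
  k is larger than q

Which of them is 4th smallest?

The consecutive relations fix a unique order: m < r < c < f < p < e < q < k < d < g < h < n.
The 4th smallest is f.

f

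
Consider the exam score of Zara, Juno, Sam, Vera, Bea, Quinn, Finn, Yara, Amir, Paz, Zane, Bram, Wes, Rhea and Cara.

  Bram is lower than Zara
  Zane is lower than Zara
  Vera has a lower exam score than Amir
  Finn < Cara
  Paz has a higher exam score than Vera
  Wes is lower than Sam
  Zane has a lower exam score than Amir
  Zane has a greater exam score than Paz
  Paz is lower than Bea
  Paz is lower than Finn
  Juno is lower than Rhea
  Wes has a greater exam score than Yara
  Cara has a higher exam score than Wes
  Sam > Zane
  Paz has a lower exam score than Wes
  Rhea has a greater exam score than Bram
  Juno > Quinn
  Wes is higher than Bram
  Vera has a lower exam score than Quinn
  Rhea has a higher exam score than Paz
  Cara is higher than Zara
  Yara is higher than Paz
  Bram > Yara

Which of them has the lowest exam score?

Vera

Paz is not least since Vera < Paz; Zane is not least since Paz < Zane; Bea is not least since Paz < Bea; Yara is not least since Paz < Yara; Finn is not least since Paz < Finn; Amir is not least since Vera < Amir; Quinn is not least since Vera < Quinn; Bram is not least since Yara < Bram; Wes is not least since Yara < Wes; Zara is not least since Zane < Zara; Juno is not least since Quinn < Juno; Sam is not least since Wes < Sam; Cara is not least since Finn < Cara; Rhea is not least since Juno < Rhea.
Only Vera has nothing below it, so Vera is the lowest exam score.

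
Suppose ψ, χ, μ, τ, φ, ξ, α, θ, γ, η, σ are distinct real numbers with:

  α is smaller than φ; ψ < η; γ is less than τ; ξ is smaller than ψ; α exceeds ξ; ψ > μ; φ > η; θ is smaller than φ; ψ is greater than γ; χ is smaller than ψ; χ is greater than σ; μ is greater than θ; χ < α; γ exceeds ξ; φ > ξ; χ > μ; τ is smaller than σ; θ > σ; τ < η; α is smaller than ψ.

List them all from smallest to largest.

Nothing is placed below ξ, so it is least; from there ξ < γ; γ < τ; τ < σ; σ < θ; θ < μ; μ < χ; χ < α; α < ψ; ψ < η; η < φ, each given directly.

ξ < γ < τ < σ < θ < μ < χ < α < ψ < η < φ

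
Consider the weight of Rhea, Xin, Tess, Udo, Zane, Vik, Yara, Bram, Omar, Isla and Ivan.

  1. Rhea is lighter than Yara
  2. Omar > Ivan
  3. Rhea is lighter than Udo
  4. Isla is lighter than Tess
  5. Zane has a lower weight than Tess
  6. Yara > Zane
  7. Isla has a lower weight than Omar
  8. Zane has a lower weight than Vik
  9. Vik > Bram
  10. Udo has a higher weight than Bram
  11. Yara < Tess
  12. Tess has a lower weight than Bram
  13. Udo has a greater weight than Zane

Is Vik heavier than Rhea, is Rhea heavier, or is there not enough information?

Following the relations from Rhea: Rhea < Yara < Tess < Bram < Vik.
So Vik is heavier.

Vik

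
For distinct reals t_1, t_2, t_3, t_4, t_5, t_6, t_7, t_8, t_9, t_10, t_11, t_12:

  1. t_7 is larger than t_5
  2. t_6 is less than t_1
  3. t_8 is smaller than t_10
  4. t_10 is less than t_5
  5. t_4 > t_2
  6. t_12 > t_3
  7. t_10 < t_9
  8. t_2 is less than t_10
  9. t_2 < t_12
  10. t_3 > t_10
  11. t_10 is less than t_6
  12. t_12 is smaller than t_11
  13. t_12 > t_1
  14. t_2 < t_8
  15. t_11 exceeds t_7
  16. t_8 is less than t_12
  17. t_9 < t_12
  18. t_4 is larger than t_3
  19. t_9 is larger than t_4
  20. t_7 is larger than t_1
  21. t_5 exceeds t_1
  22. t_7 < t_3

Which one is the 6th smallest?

Chaining the given pairs: t_2 < t_8 < t_10 < t_6 < t_1 < t_5 < t_7 < t_3 < t_4 < t_9 < t_12 < t_11.
Counting 6 from the smallest end gives t_5.

t_5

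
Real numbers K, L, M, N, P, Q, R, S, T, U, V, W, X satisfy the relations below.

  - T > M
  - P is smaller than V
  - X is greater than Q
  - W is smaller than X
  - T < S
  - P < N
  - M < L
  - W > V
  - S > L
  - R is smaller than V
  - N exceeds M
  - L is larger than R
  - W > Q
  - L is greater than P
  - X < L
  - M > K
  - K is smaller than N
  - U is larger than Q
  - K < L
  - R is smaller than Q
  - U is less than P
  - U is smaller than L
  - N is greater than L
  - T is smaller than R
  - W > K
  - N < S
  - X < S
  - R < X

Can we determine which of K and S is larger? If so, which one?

S

K < M and M < T give K < T.
With T < R: K < M < T < R.
Then R < Q extends the chain to Q.
Then Q < U extends the chain to U.
Then U < P extends the chain to P.
Then P < V extends the chain to V.
With V < W: K < M < T < R < Q < U < P < V < W.
Then W < X extends the chain to X.
Then X < L extends the chain to L.
With L < N: K < M < T < R < Q < U < P < V < W < X < L < N.
With N < S: K < M < T < R < Q < U < P < V < W < X < L < N < S.
So S is larger.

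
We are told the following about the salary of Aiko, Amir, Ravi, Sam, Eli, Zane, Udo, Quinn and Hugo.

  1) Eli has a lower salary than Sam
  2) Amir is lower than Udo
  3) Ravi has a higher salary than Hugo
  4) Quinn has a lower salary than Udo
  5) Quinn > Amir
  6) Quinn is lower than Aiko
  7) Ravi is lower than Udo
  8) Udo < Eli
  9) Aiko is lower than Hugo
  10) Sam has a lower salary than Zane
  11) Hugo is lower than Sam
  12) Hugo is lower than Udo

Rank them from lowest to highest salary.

Nothing is placed below Amir, so it is least; from there Amir < Quinn; Quinn < Aiko; Aiko < Hugo; Hugo < Ravi; Ravi < Udo; Udo < Eli; Eli < Sam; Sam < Zane, each given directly.

Amir < Quinn < Aiko < Hugo < Ravi < Udo < Eli < Sam < Zane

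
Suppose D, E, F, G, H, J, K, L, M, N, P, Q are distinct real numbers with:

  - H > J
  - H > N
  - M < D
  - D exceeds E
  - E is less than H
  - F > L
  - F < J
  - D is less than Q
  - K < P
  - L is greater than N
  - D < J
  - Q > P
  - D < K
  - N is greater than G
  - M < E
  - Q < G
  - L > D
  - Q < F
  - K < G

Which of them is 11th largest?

The consecutive relations fix a unique order: M < E < D < K < P < Q < G < N < L < F < J < H.
Counting 11 from the largest end gives E.

E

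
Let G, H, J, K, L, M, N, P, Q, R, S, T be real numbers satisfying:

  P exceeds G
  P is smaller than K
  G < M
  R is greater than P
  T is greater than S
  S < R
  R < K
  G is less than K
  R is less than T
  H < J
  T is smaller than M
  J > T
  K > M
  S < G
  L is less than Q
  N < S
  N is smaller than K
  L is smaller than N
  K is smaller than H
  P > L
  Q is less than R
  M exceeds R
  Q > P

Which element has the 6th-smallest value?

The consecutive relations fix a unique order: L < N < S < G < P < Q < R < T < M < K < H < J.
The 6th smallest is Q.

Q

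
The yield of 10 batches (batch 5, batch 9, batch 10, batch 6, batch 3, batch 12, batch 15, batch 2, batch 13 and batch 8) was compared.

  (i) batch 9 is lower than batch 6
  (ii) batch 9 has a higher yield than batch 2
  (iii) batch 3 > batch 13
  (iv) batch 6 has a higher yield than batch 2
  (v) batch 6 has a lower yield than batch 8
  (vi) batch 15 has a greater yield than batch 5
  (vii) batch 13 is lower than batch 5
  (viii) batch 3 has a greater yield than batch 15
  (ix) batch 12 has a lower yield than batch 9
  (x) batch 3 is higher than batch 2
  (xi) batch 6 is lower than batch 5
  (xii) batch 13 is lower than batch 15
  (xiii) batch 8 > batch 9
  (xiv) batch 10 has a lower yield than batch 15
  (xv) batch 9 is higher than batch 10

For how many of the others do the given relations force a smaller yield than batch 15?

7

The elements the relations force below batch 15 are batch 12, batch 10, batch 2, batch 9, batch 13, batch 6, batch 5 — no chain reaches any other.
That is 7.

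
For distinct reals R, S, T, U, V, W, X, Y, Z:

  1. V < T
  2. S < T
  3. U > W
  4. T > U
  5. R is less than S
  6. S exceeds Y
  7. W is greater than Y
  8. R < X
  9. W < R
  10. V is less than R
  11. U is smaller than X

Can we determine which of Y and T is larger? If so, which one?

T

Y < W and W < R give Y < R.
Then R < S extends the chain to S.
With S < T: Y < W < R < S < T.
So T is larger.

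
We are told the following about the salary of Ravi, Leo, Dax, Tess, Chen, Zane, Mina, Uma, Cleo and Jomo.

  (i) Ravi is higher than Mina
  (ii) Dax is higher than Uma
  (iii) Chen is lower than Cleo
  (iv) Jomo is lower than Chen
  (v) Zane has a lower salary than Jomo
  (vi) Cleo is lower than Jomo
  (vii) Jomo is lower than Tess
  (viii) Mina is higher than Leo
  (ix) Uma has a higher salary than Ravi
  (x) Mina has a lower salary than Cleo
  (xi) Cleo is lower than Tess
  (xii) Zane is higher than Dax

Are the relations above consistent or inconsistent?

inconsistent

We have Cleo < Jomo stated directly, yet also Jomo < Chen < Cleo by chaining the others — so Jomo < Cleo. Contradiction.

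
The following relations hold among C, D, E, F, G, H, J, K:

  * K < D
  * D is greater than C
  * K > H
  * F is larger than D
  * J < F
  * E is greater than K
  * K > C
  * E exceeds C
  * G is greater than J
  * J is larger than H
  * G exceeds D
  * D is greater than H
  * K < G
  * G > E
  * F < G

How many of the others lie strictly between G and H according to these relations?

5

The relations place H below G. An element lies strictly between them when it is forced above H and also forced below G.
Above H: {K, E, D, J, F}. Below G: {C, K, E, D, J, F}.
Intersection: {K, E, D, J, F} — 5.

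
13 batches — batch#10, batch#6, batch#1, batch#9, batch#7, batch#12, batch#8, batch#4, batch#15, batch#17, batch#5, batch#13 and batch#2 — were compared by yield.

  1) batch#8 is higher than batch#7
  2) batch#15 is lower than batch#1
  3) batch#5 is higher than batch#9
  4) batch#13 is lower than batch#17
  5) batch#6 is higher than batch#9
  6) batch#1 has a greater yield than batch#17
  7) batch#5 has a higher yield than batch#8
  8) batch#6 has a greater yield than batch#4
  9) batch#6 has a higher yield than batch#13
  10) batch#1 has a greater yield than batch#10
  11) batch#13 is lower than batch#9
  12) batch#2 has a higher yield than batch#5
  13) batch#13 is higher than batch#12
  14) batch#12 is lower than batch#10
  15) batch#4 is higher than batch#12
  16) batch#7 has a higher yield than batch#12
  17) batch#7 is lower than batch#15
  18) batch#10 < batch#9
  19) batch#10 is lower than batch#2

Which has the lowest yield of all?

batch#12

batch#7 is not least since batch#12 < batch#7; batch#10 is not least since batch#12 < batch#10; batch#13 is not least since batch#12 < batch#13; batch#8 is not least since batch#7 < batch#8; batch#9 is not least since batch#10 < batch#9; batch#15 is not least since batch#7 < batch#15; batch#17 is not least since batch#13 < batch#17; batch#5 is not least since batch#8 < batch#5; batch#4 is not least since batch#12 < batch#4; batch#2 is not least since batch#10 < batch#2; batch#6 is not least since batch#4 < batch#6; batch#1 is not least since batch#15 < batch#1.
Only batch#12 has nothing below it, so batch#12 is the lowest yield.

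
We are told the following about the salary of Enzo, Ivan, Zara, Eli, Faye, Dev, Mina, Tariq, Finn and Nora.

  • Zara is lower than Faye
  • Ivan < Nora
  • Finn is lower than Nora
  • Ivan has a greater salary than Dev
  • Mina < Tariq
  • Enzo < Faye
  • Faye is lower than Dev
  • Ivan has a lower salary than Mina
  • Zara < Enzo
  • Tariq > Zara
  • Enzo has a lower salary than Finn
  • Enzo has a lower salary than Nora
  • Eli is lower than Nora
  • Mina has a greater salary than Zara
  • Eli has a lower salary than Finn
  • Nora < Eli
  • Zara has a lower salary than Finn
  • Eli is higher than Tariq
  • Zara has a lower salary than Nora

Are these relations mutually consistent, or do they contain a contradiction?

inconsistent

We have Nora < Eli stated directly, yet also Eli < Finn < Nora by chaining the others — so Eli < Nora. Contradiction.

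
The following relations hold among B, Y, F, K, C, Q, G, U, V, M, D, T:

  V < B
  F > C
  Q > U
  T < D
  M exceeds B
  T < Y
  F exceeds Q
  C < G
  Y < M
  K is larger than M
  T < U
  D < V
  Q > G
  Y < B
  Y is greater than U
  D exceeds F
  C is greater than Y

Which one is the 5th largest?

Piecing the relations together gives one ordering: T < U < Y < C < G < Q < F < D < V < B < M < K.
Counting 5 from the largest end gives D.

D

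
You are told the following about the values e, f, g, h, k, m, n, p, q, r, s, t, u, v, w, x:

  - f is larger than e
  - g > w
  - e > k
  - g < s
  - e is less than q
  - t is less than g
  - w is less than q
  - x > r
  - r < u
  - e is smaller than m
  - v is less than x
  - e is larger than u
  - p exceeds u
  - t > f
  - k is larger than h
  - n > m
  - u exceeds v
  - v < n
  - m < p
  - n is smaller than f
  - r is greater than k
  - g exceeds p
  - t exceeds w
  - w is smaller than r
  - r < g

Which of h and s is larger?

h < k < r < u < e < m < n < f < t < g < s, by transitivity through k, r, u, e, m, n, f, t, g.
So h < s; s is the larger of the two.

s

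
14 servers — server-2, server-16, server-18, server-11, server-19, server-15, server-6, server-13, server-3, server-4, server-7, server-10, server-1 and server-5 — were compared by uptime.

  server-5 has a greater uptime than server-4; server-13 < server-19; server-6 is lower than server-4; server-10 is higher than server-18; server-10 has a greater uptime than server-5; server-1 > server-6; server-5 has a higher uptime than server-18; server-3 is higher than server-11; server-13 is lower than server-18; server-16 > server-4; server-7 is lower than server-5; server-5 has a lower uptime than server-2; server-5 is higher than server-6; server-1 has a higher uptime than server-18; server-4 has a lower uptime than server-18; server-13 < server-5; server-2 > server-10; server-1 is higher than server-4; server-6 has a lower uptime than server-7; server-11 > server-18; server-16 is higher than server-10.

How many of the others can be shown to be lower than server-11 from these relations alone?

4

From server-11 the given relations immediately reach server-18.
From those, server-4, server-13 — 3 in total.
From those, server-6 — 4 in total.
Nothing else is reachable below server-11; 4 in all.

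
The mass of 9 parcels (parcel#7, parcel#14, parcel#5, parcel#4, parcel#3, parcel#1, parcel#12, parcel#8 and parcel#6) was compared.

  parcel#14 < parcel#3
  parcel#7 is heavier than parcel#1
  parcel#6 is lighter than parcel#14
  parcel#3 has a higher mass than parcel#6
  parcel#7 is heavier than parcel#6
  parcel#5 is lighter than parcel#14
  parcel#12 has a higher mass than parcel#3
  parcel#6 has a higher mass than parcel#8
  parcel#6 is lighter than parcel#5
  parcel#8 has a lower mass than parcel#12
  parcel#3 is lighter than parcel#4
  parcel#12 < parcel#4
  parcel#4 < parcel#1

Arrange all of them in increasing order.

parcel#8 < parcel#6 < parcel#5 < parcel#14 < parcel#3 < parcel#12 < parcel#4 < parcel#1 < parcel#7

The consecutive links are each given: parcel#8 < parcel#6; parcel#6 < parcel#5; parcel#5 < parcel#14; parcel#14 < parcel#3; parcel#3 < parcel#12; parcel#12 < parcel#4; parcel#4 < parcel#1; parcel#1 < parcel#7.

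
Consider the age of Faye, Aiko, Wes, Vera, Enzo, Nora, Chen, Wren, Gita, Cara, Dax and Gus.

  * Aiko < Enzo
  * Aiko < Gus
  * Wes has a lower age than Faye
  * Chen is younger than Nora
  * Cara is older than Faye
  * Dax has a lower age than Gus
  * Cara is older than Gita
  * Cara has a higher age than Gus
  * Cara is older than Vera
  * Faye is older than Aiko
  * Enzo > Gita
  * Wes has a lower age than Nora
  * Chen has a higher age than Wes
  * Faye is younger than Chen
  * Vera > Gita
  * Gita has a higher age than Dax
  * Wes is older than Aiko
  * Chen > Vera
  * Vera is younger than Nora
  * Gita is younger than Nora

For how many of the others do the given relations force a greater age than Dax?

7

The elements the relations force above Dax are Gita, Vera, Chen, Gus, Cara, Nora, Enzo — no chain reaches any other.
That is 7.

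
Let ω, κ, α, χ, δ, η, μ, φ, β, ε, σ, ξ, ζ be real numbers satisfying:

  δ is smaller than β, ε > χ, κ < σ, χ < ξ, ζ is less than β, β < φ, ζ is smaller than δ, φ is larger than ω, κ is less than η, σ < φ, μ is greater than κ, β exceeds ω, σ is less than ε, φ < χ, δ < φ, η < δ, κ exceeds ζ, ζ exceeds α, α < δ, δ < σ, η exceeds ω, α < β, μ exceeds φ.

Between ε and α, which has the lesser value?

The relevant relations are α < ζ; ζ < κ; κ < η; η < δ; δ < σ; σ < φ; φ < χ; χ < ε.
Chaining these gives α < ζ < κ < η < δ < σ < φ < χ < ε.
So α < ε; α is the smaller of the two.

α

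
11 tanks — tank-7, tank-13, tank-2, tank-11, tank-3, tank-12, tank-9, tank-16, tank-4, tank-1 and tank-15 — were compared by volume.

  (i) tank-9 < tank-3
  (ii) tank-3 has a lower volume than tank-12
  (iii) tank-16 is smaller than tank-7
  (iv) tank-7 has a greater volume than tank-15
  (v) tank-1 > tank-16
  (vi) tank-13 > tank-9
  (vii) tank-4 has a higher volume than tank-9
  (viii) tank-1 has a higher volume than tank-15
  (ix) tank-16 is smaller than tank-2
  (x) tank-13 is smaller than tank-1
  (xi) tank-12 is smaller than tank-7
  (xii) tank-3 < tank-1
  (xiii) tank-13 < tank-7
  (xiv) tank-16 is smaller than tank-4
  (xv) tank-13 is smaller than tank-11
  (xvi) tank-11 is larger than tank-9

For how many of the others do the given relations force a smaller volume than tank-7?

The elements the relations force below tank-7 are tank-16, tank-15, tank-9, tank-3, tank-13, tank-12 — no chain reaches any other.
That is 6.

6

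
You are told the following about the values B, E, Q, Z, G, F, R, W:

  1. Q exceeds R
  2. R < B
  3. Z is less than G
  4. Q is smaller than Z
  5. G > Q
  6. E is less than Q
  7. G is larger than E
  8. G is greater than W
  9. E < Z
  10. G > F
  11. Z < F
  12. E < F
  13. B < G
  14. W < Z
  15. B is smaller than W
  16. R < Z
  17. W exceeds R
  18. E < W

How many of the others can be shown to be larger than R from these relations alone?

6

The elements the relations force above R are B, W, Q, Z, F, G — no chain reaches any other.
That is 6.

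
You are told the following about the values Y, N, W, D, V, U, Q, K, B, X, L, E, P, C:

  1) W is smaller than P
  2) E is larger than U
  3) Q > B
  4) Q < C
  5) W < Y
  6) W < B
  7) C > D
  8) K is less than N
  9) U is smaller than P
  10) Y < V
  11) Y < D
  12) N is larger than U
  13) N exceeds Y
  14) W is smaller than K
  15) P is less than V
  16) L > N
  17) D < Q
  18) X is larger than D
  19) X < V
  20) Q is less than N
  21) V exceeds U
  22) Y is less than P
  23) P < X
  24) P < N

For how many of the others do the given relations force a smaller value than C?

Directly below C: D, Q.
One step further: B, Y (4 so far).
One step further: W (5 so far).
Nothing else is reachable below C; 5 in all.

5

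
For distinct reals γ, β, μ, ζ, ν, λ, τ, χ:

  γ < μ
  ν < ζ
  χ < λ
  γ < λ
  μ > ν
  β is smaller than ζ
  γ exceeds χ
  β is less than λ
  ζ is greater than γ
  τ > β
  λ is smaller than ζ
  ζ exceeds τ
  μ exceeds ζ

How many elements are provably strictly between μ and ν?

1

Chaining upward from ν reaches: ζ.
Chaining downward from μ reaches: χ, β, γ, λ, τ, ζ.
Strictly between ν and μ are those in both lists: ζ — 1 element.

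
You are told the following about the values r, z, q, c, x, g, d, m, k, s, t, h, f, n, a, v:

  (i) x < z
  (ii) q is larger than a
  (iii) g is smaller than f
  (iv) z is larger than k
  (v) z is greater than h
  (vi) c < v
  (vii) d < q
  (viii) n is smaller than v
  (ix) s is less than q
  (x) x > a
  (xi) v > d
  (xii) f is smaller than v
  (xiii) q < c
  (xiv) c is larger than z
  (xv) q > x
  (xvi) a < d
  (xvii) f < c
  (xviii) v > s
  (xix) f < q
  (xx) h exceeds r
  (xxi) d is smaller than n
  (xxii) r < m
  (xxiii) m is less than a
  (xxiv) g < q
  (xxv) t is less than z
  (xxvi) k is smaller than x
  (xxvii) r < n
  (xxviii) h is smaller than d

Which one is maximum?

v

r is not greatest since r < h; m is not greatest since m < a; h is not greatest since h < d; a is not greatest since a < q; g is not greatest since g < f; k is not greatest since k < z; t is not greatest since t < z; f is not greatest since f < q; x is not greatest since x < z; d is not greatest since d < n; n is not greatest since n < v; s is not greatest since s < q; z is not greatest since z < c; q is not greatest since q < c; c is not greatest since c < v.
Only v has nothing above it, so v is the maximum.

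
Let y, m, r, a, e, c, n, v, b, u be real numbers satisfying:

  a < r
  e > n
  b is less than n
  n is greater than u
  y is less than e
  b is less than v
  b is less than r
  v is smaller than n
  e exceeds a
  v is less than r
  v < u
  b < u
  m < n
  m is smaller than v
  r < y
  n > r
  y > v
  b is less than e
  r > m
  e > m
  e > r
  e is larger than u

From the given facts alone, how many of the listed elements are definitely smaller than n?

6

The elements the relations force below n are b, m, v, a, r, u — no chain reaches any other.
That is 6.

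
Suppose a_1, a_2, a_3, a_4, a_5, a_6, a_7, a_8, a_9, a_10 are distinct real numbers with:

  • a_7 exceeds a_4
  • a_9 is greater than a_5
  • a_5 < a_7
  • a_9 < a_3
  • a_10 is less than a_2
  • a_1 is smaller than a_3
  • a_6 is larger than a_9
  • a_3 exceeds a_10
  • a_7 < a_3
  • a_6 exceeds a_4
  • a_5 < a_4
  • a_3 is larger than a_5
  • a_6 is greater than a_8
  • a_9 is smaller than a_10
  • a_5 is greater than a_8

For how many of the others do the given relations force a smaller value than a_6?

4

From a_6 the given relations immediately reach a_8, a_4, a_9.
From those, a_5 — 4 in total.
Nothing else is reachable below a_6; 4 in all.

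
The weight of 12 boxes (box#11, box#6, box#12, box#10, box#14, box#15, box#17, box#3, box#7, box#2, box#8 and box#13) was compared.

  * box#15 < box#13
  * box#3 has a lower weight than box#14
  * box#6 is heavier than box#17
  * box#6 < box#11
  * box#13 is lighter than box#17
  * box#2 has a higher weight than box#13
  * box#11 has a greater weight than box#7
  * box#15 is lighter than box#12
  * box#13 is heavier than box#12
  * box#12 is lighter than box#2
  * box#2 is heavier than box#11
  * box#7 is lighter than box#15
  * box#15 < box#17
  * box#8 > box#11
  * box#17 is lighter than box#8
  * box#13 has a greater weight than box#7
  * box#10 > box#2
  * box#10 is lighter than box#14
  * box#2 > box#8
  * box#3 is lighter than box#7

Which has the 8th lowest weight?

box#11

The consecutive relations fix a unique order: box#3 < box#7 < box#15 < box#12 < box#13 < box#17 < box#6 < box#11 < box#8 < box#2 < box#10 < box#14.
Counting 8 from the smallest end gives box#11.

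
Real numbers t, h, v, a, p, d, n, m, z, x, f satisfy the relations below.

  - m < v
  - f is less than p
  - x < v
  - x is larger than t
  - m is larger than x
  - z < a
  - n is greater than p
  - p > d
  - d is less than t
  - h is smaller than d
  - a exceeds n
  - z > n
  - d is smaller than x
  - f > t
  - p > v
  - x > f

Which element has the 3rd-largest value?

The consecutive relations fix a unique order: h < d < t < f < x < m < v < p < n < z < a.
The 3rd largest is n.

n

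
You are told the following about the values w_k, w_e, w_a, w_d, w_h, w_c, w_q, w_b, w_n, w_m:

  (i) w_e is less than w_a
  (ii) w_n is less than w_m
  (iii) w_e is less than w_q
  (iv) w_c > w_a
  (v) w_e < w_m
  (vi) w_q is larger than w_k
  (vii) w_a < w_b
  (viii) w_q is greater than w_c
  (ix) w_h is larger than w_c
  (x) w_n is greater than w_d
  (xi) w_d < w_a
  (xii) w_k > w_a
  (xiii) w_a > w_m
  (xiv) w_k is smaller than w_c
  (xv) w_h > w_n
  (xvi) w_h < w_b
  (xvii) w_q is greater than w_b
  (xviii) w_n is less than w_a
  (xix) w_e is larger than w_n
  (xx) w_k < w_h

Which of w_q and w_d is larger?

Following the relations from w_d: w_d < w_n < w_e < w_m < w_a < w_k < w_c < w_h < w_b < w_q.
So w_d < w_q; w_q is the larger of the two.

w_q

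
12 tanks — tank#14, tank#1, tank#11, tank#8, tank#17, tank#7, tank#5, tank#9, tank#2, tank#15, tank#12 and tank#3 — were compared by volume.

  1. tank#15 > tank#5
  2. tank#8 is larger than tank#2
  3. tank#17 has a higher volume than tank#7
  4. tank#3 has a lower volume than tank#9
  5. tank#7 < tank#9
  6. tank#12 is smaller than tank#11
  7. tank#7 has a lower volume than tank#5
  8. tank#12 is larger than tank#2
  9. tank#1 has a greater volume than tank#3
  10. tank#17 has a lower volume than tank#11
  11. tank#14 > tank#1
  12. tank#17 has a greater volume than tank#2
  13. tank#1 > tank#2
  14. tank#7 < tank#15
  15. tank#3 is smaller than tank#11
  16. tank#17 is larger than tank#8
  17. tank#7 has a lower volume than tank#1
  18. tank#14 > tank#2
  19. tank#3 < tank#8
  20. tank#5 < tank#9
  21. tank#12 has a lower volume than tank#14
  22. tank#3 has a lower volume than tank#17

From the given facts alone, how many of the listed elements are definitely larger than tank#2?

6

The elements the relations force above tank#2 are tank#1, tank#8, tank#12, tank#17, tank#14, tank#11 — no chain reaches any other.
That is 6.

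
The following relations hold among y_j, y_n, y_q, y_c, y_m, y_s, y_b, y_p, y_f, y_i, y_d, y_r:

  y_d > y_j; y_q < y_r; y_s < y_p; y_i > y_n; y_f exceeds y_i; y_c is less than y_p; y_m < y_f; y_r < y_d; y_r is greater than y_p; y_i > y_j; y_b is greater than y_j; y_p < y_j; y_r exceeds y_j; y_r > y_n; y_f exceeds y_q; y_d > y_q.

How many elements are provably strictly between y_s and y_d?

The relations place y_s below y_d. An element lies strictly between them when it is forced above y_s and also forced below y_d.
Above y_s: {y_p, y_j, y_i, y_b, y_r, y_f}. Below y_d: {y_c, y_q, y_p, y_n, y_j, y_r}.
Intersection: {y_p, y_j, y_r} — 3.

3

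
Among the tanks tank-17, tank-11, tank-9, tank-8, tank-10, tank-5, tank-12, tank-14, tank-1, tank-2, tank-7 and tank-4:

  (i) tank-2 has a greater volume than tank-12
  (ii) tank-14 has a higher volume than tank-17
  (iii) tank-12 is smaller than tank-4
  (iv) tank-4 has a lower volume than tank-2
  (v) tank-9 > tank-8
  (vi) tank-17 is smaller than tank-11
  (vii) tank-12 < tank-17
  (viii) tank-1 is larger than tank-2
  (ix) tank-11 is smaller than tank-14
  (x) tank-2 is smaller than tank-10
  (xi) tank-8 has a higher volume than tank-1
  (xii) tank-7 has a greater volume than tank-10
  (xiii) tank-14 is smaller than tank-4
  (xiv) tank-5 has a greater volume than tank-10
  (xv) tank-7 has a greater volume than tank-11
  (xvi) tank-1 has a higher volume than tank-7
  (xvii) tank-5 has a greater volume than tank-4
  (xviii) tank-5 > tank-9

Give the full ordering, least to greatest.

tank-12 < tank-17 < tank-11 < tank-14 < tank-4 < tank-2 < tank-10 < tank-7 < tank-1 < tank-8 < tank-9 < tank-5

Nothing is placed below tank-12, so it is least; from there tank-12 < tank-17; tank-17 < tank-11; tank-11 < tank-14; tank-14 < tank-4; tank-4 < tank-2; tank-2 < tank-10; tank-10 < tank-7; tank-7 < tank-1; tank-1 < tank-8; tank-8 < tank-9; tank-9 < tank-5, each given directly.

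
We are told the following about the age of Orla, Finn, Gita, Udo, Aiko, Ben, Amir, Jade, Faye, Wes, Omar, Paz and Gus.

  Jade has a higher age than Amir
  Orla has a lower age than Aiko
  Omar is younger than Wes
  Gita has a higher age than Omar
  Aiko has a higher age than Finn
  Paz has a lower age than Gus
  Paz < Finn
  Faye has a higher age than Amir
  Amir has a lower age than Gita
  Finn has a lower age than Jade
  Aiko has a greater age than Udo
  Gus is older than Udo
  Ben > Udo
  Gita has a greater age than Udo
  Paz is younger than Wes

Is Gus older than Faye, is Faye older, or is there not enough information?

Following every chain through Gus: below Gus we get Paz, Udo.
Faye is not reached, and no chain runs the other way from Faye to Gus.
So the given relations leave the order of Gus and Faye undetermined.

undetermined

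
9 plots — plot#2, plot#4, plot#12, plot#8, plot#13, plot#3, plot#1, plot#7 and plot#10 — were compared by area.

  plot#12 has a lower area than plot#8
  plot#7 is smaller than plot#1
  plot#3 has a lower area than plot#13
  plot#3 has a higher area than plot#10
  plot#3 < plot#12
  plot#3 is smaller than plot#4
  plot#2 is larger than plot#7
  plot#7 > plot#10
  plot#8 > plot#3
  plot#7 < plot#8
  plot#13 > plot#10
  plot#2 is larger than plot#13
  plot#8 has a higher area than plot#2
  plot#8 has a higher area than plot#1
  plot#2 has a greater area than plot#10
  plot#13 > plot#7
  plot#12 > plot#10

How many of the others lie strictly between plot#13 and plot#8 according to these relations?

1

The relations place plot#13 below plot#8. An element lies strictly between them when it is forced above plot#13 and also forced below plot#8.
Above plot#13: {plot#2}. Below plot#8: {plot#10, plot#3, plot#7, plot#1, plot#12, plot#2}.
Intersection: {plot#2} — 1.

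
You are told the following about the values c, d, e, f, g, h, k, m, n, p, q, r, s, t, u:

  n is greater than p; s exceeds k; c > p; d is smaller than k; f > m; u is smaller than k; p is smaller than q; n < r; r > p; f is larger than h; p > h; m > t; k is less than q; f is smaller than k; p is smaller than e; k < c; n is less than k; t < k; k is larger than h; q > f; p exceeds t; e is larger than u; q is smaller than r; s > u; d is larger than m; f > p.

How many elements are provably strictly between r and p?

4

Chaining upward from p reaches: n, f, k, q, c, s, e.
Chaining downward from r reaches: u, h, t, m, d, n, f, k, q.
Strictly between p and r are those in both lists: n, f, k, q — 4 elements.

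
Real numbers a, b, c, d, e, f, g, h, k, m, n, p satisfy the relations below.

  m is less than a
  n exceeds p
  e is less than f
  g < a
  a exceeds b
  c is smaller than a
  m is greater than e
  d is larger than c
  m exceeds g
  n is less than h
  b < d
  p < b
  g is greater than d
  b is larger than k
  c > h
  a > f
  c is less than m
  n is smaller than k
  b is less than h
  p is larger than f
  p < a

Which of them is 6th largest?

The consecutive relations fix a unique order: e < f < p < n < k < b < h < c < d < g < m < a.
The 6th largest is h.

h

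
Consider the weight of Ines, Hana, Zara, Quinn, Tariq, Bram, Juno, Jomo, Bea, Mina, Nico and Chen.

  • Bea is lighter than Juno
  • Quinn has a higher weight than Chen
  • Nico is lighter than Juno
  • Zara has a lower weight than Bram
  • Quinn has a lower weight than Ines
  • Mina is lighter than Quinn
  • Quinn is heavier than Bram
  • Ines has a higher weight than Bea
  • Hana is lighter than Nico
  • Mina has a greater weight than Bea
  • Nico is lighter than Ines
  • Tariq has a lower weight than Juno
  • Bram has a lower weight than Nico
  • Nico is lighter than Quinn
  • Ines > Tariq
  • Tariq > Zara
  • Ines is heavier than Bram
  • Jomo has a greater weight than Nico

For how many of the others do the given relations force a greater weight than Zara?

The elements the relations force above Zara are Bram, Nico, Tariq, Quinn, Jomo, Juno, Ines — no chain reaches any other.
That is 7.

7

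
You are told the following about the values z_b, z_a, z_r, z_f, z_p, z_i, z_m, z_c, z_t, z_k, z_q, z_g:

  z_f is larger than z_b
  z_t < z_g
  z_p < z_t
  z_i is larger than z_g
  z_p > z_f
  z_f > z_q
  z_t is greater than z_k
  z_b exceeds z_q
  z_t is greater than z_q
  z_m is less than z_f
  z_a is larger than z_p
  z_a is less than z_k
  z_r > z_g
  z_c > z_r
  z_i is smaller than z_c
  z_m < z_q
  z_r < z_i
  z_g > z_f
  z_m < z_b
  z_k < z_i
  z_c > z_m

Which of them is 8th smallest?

z_t

Piecing the relations together gives one ordering: z_m < z_q < z_b < z_f < z_p < z_a < z_k < z_t < z_g < z_r < z_i < z_c.
The 8th smallest is z_t.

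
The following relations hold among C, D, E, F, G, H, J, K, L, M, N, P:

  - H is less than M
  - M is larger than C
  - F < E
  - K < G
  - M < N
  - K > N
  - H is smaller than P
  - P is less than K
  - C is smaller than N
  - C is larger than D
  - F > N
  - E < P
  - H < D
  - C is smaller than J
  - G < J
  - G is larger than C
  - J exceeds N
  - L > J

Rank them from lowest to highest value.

H < D < C < M < N < F < E < P < K < G < J < L

The consecutive links are each given: H < D; D < C; C < M; M < N; N < F; F < E; E < P; P < K; K < G; G < J; J < L.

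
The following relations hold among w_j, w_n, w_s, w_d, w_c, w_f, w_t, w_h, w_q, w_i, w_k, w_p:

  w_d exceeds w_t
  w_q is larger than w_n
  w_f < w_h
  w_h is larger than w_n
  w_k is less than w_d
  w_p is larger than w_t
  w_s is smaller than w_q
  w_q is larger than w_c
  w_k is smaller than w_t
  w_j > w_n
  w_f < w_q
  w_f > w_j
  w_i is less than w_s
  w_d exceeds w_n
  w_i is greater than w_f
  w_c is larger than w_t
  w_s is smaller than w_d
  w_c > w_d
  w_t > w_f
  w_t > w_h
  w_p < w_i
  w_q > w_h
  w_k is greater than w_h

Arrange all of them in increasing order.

Nothing is placed below w_n, so it is least; from there w_n < w_j; w_j < w_f; w_f < w_h; w_h < w_k; w_k < w_t; w_t < w_p; w_p < w_i; w_i < w_s; w_s < w_d; w_d < w_c; w_c < w_q, each given directly.

w_n < w_j < w_f < w_h < w_k < w_t < w_p < w_i < w_s < w_d < w_c < w_q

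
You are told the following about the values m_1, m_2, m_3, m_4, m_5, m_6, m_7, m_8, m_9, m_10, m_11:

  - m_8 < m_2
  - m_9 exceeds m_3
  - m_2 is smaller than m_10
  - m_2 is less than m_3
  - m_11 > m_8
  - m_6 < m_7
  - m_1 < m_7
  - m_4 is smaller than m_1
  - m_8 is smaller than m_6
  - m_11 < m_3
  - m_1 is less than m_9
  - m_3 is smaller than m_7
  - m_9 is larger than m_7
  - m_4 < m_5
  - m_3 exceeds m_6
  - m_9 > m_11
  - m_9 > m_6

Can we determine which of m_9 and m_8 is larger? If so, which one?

Following the relations from m_8: m_8 < m_2 < m_3 < m_7 < m_9.
So m_9 is larger.

m_9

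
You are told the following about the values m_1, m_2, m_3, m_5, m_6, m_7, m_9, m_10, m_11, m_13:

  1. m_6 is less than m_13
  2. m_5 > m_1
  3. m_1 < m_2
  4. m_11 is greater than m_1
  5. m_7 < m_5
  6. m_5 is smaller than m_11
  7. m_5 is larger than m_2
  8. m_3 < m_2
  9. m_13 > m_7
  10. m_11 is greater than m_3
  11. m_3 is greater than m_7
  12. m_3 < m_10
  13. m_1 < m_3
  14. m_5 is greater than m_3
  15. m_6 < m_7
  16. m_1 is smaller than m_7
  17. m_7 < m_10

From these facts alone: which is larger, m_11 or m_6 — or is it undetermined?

m_11

Following the relations from m_6: m_6 < m_7 < m_3 < m_2 < m_5 < m_11.
So m_11 is larger.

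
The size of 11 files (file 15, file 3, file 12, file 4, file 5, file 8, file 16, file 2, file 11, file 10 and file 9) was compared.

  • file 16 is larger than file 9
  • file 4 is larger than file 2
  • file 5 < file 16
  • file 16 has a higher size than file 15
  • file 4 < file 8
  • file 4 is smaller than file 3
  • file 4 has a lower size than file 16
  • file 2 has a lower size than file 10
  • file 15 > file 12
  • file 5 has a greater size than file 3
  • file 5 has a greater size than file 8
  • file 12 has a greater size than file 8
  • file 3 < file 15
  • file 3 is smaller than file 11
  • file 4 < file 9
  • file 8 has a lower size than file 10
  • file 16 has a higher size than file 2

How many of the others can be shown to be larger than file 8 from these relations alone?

5

The elements the relations force above file 8 are file 12, file 15, file 10, file 5, file 16 — no chain reaches any other.
That is 5.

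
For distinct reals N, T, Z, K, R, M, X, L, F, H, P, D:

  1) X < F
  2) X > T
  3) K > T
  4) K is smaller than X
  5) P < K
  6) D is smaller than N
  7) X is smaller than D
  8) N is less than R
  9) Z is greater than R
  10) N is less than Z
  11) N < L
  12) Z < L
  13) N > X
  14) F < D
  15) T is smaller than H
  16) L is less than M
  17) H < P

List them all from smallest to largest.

T < H < P < K < X < F < D < N < R < Z < L < M

Nothing is placed below T, so it is least; from there T < H; H < P; P < K; K < X; X < F; F < D; D < N; N < R; R < Z; Z < L; L < M, each given directly.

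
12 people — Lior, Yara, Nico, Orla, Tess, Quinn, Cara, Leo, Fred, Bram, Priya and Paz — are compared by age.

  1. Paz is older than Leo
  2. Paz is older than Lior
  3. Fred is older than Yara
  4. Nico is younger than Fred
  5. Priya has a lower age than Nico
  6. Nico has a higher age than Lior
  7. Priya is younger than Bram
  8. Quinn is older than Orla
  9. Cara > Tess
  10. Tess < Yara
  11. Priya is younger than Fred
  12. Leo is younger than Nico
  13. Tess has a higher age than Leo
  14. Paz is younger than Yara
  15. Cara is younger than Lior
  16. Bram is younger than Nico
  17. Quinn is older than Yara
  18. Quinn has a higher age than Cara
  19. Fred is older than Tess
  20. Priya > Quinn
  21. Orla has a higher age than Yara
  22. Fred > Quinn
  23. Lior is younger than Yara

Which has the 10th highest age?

Cara

Piecing the relations together gives one ordering: Leo < Tess < Cara < Lior < Paz < Yara < Orla < Quinn < Priya < Bram < Nico < Fred.
The 10th largest is Cara.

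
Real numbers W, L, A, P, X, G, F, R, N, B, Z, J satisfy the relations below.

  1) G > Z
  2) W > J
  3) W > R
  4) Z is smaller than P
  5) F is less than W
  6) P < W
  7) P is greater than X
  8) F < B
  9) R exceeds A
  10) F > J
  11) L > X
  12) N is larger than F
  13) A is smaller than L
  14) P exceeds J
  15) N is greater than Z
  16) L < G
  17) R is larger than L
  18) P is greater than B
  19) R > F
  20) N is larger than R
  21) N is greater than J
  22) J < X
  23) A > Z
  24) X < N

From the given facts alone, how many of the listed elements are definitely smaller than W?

9

The elements the relations force below W are Z, J, F, A, B, X, L, R, P — no chain reaches any other.
That is 9.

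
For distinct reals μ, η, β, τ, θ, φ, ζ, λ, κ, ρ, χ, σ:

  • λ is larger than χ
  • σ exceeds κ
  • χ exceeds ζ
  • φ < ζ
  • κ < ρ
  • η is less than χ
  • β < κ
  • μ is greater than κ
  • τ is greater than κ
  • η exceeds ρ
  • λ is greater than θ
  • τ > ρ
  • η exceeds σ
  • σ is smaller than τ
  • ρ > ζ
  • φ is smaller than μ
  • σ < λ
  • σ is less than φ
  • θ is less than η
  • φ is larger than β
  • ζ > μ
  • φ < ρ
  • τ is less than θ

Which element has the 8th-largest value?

μ

The consecutive relations fix a unique order: β < κ < σ < φ < μ < ζ < ρ < τ < θ < η < χ < λ.
Counting 8 from the largest end gives μ.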